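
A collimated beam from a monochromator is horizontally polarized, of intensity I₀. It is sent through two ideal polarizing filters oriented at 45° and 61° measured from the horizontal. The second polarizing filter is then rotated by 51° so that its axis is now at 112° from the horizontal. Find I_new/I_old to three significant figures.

Before rotation:
I₁ = I₀ cos²(45° − 0°) = I₀ cos²(45°) = 0.5 I₀.
I₂ = I₁ cos²(61° − 45°) = 0.5 I₀ · cos²(16°) = 0.462 I₀.
After rotation:
I₁ = I₀ cos²(45° − 0°) = I₀ cos²(45°) = 0.5 I₀.
I₂ = I₁ cos²(112° − 45°) = 0.5 I₀ · cos²(67°) = 0.07634 I₀.
Ratio = 0.07634 / 0.462 = 0.1652.

I_new/I_old ≈ 0.165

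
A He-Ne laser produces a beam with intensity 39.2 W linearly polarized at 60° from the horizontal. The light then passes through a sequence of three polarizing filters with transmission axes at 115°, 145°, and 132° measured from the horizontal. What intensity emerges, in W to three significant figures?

I₁ = 39.2 W · cos²(55°) = 12.9 W.
I₂ = I₁ · cos²(30°) = 12.9 · 0.75 = 9.672 W.
I₃ = I₂ · cos²(13°) = 9.672 · 0.9494 = 9.183 W.

I ≈ 9.18 W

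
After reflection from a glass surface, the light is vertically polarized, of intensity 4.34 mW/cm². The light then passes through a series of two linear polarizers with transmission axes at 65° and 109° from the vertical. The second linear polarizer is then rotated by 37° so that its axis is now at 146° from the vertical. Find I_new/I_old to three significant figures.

I_new/I_old ≈ 0.0473

Before rotation:
By Malus's law, I₁ = I₀ cos²(65° − 0°) = I₀ cos²(65°) = 0.1786 I₀.
I₂ = I₁ cos²(109° − 65°) = 0.1786 I₀ · cos²(44°) = 0.09242 I₀.
After rotation:
I₁ = I₀ cos²(65° − 0°) = I₀ cos²(65°) = 0.1786 I₀.
I₂ = I₁ cos²(146° − 65°) = 0.1786 I₀ · cos²(81°) = 0.004371 I₀.
Ratio = 0.004371 / 0.09242 = 0.04729.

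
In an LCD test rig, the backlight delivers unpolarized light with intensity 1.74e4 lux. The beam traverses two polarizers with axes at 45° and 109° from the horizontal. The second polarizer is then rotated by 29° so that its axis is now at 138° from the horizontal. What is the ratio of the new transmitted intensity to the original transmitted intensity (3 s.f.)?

Before rotation:
Unpolarized light through the first polarizer → I₁ = ½ I₀, now polarized at 45°.
I₂ = I₁ cos²(109° − 45°) = 0.5 I₀ · cos²(64°) = 0.09608 I₀.
After rotation:
Unpolarized light through the first polarizer → I₁ = ½ I₀, now polarized at 45°.
Angle between axes 1 and 2: 87°. I₂ = 0.5 I₀ · cos²(87°) = 0.00137 I₀.
Ratio = 0.00137 / 0.09608 = 0.01425.

I_new/I_old ≈ 0.0143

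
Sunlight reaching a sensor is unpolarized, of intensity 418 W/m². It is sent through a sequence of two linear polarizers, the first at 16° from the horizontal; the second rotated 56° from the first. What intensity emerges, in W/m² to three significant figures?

I ≈ 65.4 W/m²

Unpolarized light through the first polarizer → I₁ = 418 W/m²/2 = 209 W/m², polarized at 16°.
I₂ = I₁ · cos²(56°) = 209 · 0.3127 = 65.35 W/m².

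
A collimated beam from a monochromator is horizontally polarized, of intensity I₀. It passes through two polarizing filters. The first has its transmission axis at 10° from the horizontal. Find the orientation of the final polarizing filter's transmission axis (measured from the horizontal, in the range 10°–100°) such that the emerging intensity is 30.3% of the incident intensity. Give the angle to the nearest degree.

By Malus's law, I₁ = I₀ cos²(10° − 0°) = I₀ cos²(10°) = 0.9698 I₀.
Need I₂/I₀ = 0.303, so cos²(θ − 10°) = 0.303 / 0.9698 = 0.3124.
θ − 10° = arccos(√0.3124) = 56.0°, giving θ ≈ 10 + 56.0 = 66.0°.

θ ≈ 66°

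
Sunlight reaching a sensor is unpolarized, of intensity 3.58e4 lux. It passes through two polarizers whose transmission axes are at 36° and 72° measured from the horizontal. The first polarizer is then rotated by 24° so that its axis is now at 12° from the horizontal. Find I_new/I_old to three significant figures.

I_new/I_old ≈ 0.382

Before rotation:
Unpolarized light through the first polarizer → I₁ = ½ I₀, now polarized at 36°.
I₂ = I₁ cos²(72° − 36°) = 0.5 I₀ · cos²(36°) = 0.3273 I₀.
After rotation:
Unpolarized light through the first polarizer → I₁ = ½ I₀, now polarized at 12°.
I₂ = I₁ cos²(72° − 12°) = 0.5 I₀ · cos²(60°) = 0.125 I₀.
Ratio = 0.125 / 0.3273 = 0.382.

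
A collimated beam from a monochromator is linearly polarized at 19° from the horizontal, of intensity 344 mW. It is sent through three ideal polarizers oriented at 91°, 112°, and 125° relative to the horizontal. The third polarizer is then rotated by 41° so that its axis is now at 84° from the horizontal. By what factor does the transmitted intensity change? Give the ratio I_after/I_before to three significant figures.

I_new/I_old ≈ 0.821

Before rotation:
By Malus's law, I₁ = I₀ cos²(91° − 19°) = I₀ cos²(72°) = 0.09549 I₀.
I₂ = I₁ cos²(112° − 91°) = 0.09549 I₀ · cos²(21°) = 0.08323 I₀.
I₃ = I₂ cos²(125° − 112°) = 0.08323 I₀ · cos²(13°) = 0.07902 I₀.
After rotation:
I₁ = I₀ cos²(91° − 19°) = I₀ cos²(72°) = 0.09549 I₀.
I₂ = I₁ cos²(112° − 91°) = 0.09549 I₀ · cos²(21°) = 0.08323 I₀.
I₃ = I₂ cos²(84° − 112°) = 0.08323 I₀ · cos²(28°) = 0.06488 I₀.
Ratio = 0.06488 / 0.07902 = 0.8211.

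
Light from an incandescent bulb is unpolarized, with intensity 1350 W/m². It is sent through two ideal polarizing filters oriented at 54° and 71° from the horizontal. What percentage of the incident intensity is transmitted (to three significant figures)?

Unpolarized light through the first polarizer → I₁ = 1350 W/m²/2 = 675 W/m², polarized at 54°.
I₂ = I₁ · cos²(17°) = 675 · 0.9145 = 617.3 W/m².
That is 45.73% of the incident intensity.

≈ 45.7%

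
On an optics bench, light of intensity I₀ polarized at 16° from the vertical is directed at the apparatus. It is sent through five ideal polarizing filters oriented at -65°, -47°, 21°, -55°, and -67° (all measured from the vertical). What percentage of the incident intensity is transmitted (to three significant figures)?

I₁ = I₀ cos²(-65° − 16°) = I₀ cos²(81°) = 0.02447 I₀.
I₂ = I₁ cos²(-47° + 65°) = 0.02447 I₀ · cos²(18°) = 0.02213 I₀.
I₃ = I₂ cos²(21° + 47°) = 0.02213 I₀ · cos²(68°) = 0.003106 I₀.
I₄ = I₃ cos²(-55° − 21°) = 0.003106 I₀ · cos²(76°) = 0.0001818 I₀.
I₅ = I₄ cos²(-67° + 55°) = 0.0001818 I₀ · cos²(12°) = 0.0001739 I₀.
That is 0.01739% of the incident intensity.

≈ 0.0174%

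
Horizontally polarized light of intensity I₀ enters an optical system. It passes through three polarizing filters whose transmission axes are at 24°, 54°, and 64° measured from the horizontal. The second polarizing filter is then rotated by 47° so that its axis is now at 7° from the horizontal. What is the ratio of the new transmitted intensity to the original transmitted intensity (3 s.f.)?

I_new/I_old ≈ 0.373

Before rotation:
By Malus's law, I₁ = I₀ cos²(24° − 0°) = I₀ cos²(24°) = 0.8346 I₀.
I₂ = I₁ cos²(54° − 24°) = 0.8346 I₀ · cos²(30°) = 0.6259 I₀.
I₃ = I₂ cos²(64° − 54°) = 0.6259 I₀ · cos²(10°) = 0.6071 I₀.
After rotation:
I₁ = I₀ cos²(24° − 0°) = I₀ cos²(24°) = 0.8346 I₀.
I₂ = I₁ cos²(7° − 24°) = 0.8346 I₀ · cos²(17°) = 0.7632 I₀.
I₃ = I₂ cos²(64° − 7°) = 0.7632 I₀ · cos²(57°) = 0.2264 I₀.
Ratio = 0.2264 / 0.6071 = 0.3729.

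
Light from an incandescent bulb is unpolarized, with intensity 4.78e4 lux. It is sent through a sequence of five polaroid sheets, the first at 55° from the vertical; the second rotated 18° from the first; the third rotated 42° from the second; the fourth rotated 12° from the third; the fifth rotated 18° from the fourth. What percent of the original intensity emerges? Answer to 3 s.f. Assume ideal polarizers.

Unpolarized light through the first polarizer → I₁ = 4.78e4 lux/2 = 2.39e+04 lux, polarized at 55°.
I₂ = I₁ · cos²(18°) = 2.39e+04 · 0.9045 = 2.162e+04 lux.
I₃ = I₂ · cos²(42°) = 2.162e+04 · 0.5523 = 1.194e+04 lux.
I₄ = I₃ · cos²(12°) = 1.194e+04 · 0.9568 = 1.142e+04 lux.
I₅ = I₄ · cos²(18°) = 1.142e+04 · 0.9045 = 1.033e+04 lux.
That is 21.61% of the incident intensity.

≈ 21.6%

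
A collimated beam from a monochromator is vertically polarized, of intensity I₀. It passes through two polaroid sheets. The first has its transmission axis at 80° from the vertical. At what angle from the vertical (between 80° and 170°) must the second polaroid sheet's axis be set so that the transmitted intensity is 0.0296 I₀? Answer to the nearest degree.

θ ≈ 88°

I₁ = I₀ cos²(80° − 0°) = I₀ cos²(80°) = 0.03015 I₀.
Need I₂/I₀ = 0.0296, so cos²(θ − 80°) = 0.0296 / 0.03015 = 0.9816.
θ − 80° = arccos(√0.9816) = 7.8°, giving θ ≈ 80 + 7.8 = 87.8°.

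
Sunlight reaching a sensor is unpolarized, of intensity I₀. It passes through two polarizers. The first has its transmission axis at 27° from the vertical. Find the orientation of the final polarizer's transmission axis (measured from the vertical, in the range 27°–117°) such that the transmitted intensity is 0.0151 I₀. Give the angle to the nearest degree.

Unpolarized light through the first polarizer → I₁ = ½ I₀, now polarized at 27°.
Need I₂/I₀ = 0.0151, so cos²(θ − 27°) = 0.0151 / 0.5 = 0.0302.
θ − 27° = arccos(√0.0302) = 80.0°, giving θ ≈ 27 + 80.0 = 107.0°.

θ ≈ 107°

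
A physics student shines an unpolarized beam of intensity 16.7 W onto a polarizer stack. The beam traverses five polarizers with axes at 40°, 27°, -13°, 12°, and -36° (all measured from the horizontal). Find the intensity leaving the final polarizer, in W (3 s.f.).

I ≈ 1.71 W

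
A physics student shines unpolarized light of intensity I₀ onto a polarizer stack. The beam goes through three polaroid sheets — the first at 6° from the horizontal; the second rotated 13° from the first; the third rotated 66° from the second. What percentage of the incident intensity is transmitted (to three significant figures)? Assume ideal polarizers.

Unpolarized light through the first polarizer → I₁ = ½ I₀, now polarized at 6°.
I₂ = I₁ cos²(13°) = 0.5 · 0.9494 I₀ = 0.4747 I₀.
I₃ = I₂ cos²(66°) = 0.4747 · 0.1654 I₀ = 0.07853 I₀.
That is 7.853% of the incident intensity.

≈ 7.85%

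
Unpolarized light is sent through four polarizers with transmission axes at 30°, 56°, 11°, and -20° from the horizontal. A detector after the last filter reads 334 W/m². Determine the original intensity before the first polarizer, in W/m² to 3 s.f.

I₀ ≈ 2250 W/m²

Unpolarized light through the first polarizer → I₁ = ½ I₀, now polarized at 30°.
I₂ = I₁ cos²(56° − 30°) = 0.5 I₀ · cos²(26°) = 0.4039 I₀.
I₃ = I₂ cos²(11° − 56°) = 0.4039 I₀ · cos²(45°) = 0.202 I₀.
I₄ = I₃ cos²(-20° − 11°) = 0.202 I₀ · cos²(31°) = 0.1484 I₀.
So 334 W/m² = 0.1484 I₀, giving I₀ = 334/0.1484 = 2251 W/m².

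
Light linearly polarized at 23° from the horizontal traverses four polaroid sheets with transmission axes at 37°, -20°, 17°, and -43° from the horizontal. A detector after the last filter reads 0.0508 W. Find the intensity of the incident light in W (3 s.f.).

I₀ ≈ 1.14 W

By Malus's law, I₁ = I₀ cos²(37° − 23°) = I₀ cos²(14°) = 0.9415 I₀.
I₂ = I₁ cos²(-20° − 37°) = 0.9415 I₀ · cos²(57°) = 0.2793 I₀.
I₃ = I₂ cos²(17° + 20°) = 0.2793 I₀ · cos²(37°) = 0.1781 I₀.
I₄ = I₃ cos²(-43° − 17°) = 0.1781 I₀ · cos²(60°) = 0.04453 I₀.
So 0.0508 W = 0.04453 I₀, giving I₀ = 0.0508/0.04453 = 1.141 W.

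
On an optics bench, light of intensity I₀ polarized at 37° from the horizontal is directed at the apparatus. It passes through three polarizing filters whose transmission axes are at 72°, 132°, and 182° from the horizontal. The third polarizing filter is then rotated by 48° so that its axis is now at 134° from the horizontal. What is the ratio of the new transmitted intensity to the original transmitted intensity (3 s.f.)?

I_new/I_old ≈ 2.42

Before rotation:
I₁ = I₀ cos²(72° − 37°) = I₀ cos²(35°) = 0.671 I₀.
I₂ = I₁ cos²(132° − 72°) = 0.671 I₀ · cos²(60°) = 0.1678 I₀.
I₃ = I₂ cos²(182° − 132°) = 0.1678 I₀ · cos²(50°) = 0.06931 I₀.
After rotation:
I₁ = I₀ cos²(72° − 37°) = I₀ cos²(35°) = 0.671 I₀.
I₂ = I₁ cos²(132° − 72°) = 0.671 I₀ · cos²(60°) = 0.1678 I₀.
I₃ = I₂ cos²(134° − 132°) = 0.1678 I₀ · cos²(2°) = 0.1675 I₀.
Ratio = 0.1675 / 0.06931 = 2.417.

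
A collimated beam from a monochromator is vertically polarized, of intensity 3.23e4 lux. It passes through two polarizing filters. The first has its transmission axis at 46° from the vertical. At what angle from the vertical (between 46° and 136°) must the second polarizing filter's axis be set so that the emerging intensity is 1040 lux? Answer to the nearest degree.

θ ≈ 121°

By Malus's law, I₁ = I₀ cos²(46° − 0°) = I₀ cos²(46°) = 0.4826 I₀.
Target fraction: 1040 / 3.23e4 lux = 0.0322 of I₀.
Need I₂/I₀ = 0.0322, so cos²(θ − 46°) = 0.0322 / 0.4826 = 0.06672.
θ − 46° = arccos(√0.06672) = 75.0°, giving θ ≈ 46 + 75.0 = 121.0°.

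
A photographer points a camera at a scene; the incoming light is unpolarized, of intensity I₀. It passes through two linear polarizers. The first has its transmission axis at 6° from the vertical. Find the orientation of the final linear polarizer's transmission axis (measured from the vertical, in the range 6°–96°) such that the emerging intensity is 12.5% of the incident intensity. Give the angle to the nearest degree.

θ ≈ 66°

Unpolarized light through the first polarizer → I₁ = ½ I₀, now polarized at 6°.
Need I₂/I₀ = 0.125, so cos²(θ − 6°) = 0.125 / 0.5 = 0.25.
θ − 6° = arccos(√0.25) = 60.0°, giving θ ≈ 6 + 60.0 = 66.0°.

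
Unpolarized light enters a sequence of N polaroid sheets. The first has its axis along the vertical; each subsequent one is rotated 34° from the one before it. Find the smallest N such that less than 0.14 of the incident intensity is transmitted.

N = 5

First polarizer halves the unpolarized light: factor 1/2.
Each further stage multiplies by cos²(34°) = 0.6873.
After N polarizers: T = 0.5·0.6873^(N−1). Require T < 0.14 ⇒ N−1 > ln(0.14/0.5)/ln(0.6873) = 3.39, so N−1 ≥ 4 and N = 5.
Check: N=5 gives T = 0.1116 < 0.14; N=4 gives T = 0.1623.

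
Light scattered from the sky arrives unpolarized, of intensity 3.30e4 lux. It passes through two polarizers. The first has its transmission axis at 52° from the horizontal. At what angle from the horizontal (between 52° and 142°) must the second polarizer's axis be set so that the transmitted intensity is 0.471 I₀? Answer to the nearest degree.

θ ≈ 66°

Unpolarized light through the first polarizer → I₁ = ½ I₀, now polarized at 52°.
Need I₂/I₀ = 0.471, so cos²(θ − 52°) = 0.471 / 0.5 = 0.942.
θ − 52° = arccos(√0.942) = 13.9°, giving θ ≈ 52 + 13.9 = 65.9°.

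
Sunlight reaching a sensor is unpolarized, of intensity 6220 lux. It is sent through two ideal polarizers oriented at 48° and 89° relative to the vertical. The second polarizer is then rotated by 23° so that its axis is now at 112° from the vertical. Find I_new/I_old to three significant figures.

I_new/I_old ≈ 0.337

Before rotation:
Unpolarized light through the first polarizer → I₁ = ½ I₀, now polarized at 48°.
I₂ = I₁ cos²(89° − 48°) = 0.5 I₀ · cos²(41°) = 0.2848 I₀.
After rotation:
Unpolarized light through the first polarizer → I₁ = ½ I₀, now polarized at 48°.
I₂ = I₁ cos²(112° − 48°) = 0.5 I₀ · cos²(64°) = 0.09608 I₀.
Ratio = 0.09608 / 0.2848 = 0.3374.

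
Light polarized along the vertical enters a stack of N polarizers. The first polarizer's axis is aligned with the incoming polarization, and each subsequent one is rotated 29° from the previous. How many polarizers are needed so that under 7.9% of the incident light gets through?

N = 11

First polarizer is aligned with the polarization: full transmission.
Each further stage multiplies by cos²(29°) = 0.765.
After N polarizers: T = 0.765^(N−1). Require T < 0.079 ⇒ N−1 > ln(0.079)/ln(0.765) = 9.47, so N−1 ≥ 10 and N = 11.
Check: N=11 gives T = 0.06861 < 0.079; N=10 gives T = 0.08969.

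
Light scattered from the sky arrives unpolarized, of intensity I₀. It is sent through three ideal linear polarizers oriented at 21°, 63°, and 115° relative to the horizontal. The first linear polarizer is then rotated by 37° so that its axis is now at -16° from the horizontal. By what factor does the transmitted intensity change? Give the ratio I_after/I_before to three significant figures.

Before rotation:
Unpolarized light through the first polarizer → I₁ = ½ I₀, now polarized at 21°.
I₂ = I₁ cos²(63° − 21°) = 0.5 I₀ · cos²(42°) = 0.2761 I₀.
I₃ = I₂ cos²(115° − 63°) = 0.2761 I₀ · cos²(52°) = 0.1047 I₀.
After rotation:
Unpolarized light through the first polarizer → I₁ = ½ I₀, now polarized at -16°.
I₂ = I₁ cos²(63° + 16°) = 0.5 I₀ · cos²(79°) = 0.0182 I₀.
I₃ = I₂ cos²(115° − 63°) = 0.0182 I₀ · cos²(52°) = 0.0069 I₀.
Ratio = 0.0069 / 0.1047 = 0.06593.

I_new/I_old ≈ 0.0659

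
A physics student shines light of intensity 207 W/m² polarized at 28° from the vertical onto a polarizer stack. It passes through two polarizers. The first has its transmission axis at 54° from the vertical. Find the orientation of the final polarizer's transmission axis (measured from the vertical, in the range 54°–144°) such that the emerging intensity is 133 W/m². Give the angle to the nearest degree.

θ ≈ 81°

I₁ = I₀ cos²(54° − 28°) = I₀ cos²(26°) = 0.8078 I₀.
Target fraction: 133 / 207 W/m² = 0.6425 of I₀.
Need I₂/I₀ = 0.6425, so cos²(θ − 54°) = 0.6425 / 0.8078 = 0.7954.
θ − 54° = arccos(√0.7954) = 26.9°, giving θ ≈ 54 + 26.9 = 80.9°.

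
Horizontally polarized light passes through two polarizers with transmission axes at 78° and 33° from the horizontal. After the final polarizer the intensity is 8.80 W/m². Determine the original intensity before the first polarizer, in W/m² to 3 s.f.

I₀ ≈ 407 W/m²

I₁ = I₀ cos²(78° − 0°) = I₀ cos²(78°) = 0.04323 I₀.
I₂ = I₁ cos²(33° − 78°) = 0.04323 I₀ · cos²(45°) = 0.02161 I₀.
So 8.80 W/m² = 0.02161 I₀, giving I₀ = 8.80/0.02161 = 407.2 W/m².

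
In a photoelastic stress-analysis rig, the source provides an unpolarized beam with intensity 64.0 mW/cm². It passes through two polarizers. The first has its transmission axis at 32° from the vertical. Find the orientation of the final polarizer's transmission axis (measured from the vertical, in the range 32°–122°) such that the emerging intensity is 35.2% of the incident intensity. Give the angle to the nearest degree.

Unpolarized light through the first polarizer → I₁ = ½ I₀, now polarized at 32°.
Need I₂/I₀ = 0.352, so cos²(θ − 32°) = 0.352 / 0.5 = 0.704.
θ − 32° = arccos(√0.704) = 33.0°, giving θ ≈ 32 + 33.0 = 65.0°.

θ ≈ 65°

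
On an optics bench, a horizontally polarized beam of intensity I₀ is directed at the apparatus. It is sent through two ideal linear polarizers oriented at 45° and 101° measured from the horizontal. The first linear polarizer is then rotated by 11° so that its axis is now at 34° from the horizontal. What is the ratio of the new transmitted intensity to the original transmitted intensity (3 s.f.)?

I_new/I_old ≈ 0.671

Before rotation:
By Malus's law, I₁ = I₀ cos²(45° − 0°) = I₀ cos²(45°) = 0.5 I₀.
I₂ = I₁ cos²(101° − 45°) = 0.5 I₀ · cos²(56°) = 0.1563 I₀.
After rotation:
I₁ = I₀ cos²(34° − 0°) = I₀ cos²(34°) = 0.6873 I₀.
I₂ = I₁ cos²(101° − 34°) = 0.6873 I₀ · cos²(67°) = 0.1049 I₀.
Ratio = 0.1049 / 0.1563 = 0.6711.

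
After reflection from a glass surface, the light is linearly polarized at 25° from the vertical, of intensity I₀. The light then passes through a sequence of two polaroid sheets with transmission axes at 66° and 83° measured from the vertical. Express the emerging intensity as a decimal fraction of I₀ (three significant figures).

≈ 0.521 I₀

I₁ = I₀ cos²(66° − 25°) = I₀ cos²(41°) = 0.5696 I₀.
I₂ = I₁ cos²(83° − 66°) = 0.5696 I₀ · cos²(17°) = 0.5209 I₀.
Transmitted fraction = 0.5209.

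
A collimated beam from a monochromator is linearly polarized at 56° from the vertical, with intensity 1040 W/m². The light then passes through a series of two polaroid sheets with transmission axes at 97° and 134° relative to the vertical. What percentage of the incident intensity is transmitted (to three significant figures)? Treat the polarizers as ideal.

By Malus's law, I₁ = 1040 W/m² · cos²(41°) = 592.4 W/m².
I₂ = I₁ · cos²(37°) = 592.4 · 0.6378 = 377.8 W/m².
That is 36.33% of the incident intensity.

≈ 36.3%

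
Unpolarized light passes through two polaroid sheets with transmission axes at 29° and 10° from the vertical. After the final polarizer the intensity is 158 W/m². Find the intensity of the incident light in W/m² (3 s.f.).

Unpolarized light through the first polarizer → I₁ = ½ I₀, now polarized at 29°.
I₂ = I₁ cos²(10° − 29°) = 0.5 I₀ · cos²(19°) = 0.447 I₀.
So 158 W/m² = 0.447 I₀, giving I₀ = 158/0.447 = 353.5 W/m².

I₀ ≈ 353 W/m²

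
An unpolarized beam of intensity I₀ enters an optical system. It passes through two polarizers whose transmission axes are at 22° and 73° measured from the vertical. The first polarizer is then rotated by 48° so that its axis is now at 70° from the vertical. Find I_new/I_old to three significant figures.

Before rotation:
Unpolarized light through the first polarizer → I₁ = ½ I₀, now polarized at 22°.
I₂ = I₁ cos²(73° − 22°) = 0.5 I₀ · cos²(51°) = 0.198 I₀.
After rotation:
Unpolarized light through the first polarizer → I₁ = ½ I₀, now polarized at 70°.
I₂ = I₁ cos²(73° − 70°) = 0.5 I₀ · cos²(3°) = 0.4986 I₀.
Ratio = 0.4986 / 0.198 = 2.518.

I_new/I_old ≈ 2.52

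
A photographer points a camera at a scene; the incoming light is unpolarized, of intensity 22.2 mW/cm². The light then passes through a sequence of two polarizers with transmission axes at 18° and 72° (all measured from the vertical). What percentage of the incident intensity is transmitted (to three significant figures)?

Unpolarized light through the first polarizer → I₁ = 22.2 mW/cm²/2 = 11.1 mW/cm², polarized at 18°.
I₂ = I₁ · cos²(54°) = 11.1 · 0.3455 = 3.835 mW/cm².
That is 17.27% of the incident intensity.

≈ 17.3%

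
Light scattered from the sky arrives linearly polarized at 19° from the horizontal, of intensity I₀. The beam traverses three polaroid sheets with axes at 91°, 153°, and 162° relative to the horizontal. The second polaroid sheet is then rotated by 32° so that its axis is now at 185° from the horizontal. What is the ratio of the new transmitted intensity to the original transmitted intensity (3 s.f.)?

Before rotation:
I₁ = I₀ cos²(91° − 19°) = I₀ cos²(72°) = 0.09549 I₀.
I₂ = I₁ cos²(153° − 91°) = 0.09549 I₀ · cos²(62°) = 0.02105 I₀.
I₃ = I₂ cos²(162° − 153°) = 0.02105 I₀ · cos²(9°) = 0.02053 I₀.
After rotation:
I₁ = I₀ cos²(91° − 19°) = I₀ cos²(72°) = 0.09549 I₀.
Angle between axes 1 and 2: 86°. I₂ = 0.09549 I₀ · cos²(86°) = 0.0004647 I₀.
I₃ = I₂ cos²(162° − 185°) = 0.0004647 I₀ · cos²(23°) = 0.0003937 I₀.
Ratio = 0.0003937 / 0.02053 = 0.01918.

I_new/I_old ≈ 0.0192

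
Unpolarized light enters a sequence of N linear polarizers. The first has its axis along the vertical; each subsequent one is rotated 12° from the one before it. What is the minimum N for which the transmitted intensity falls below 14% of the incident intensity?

N = 30

First polarizer halves the unpolarized light: factor 1/2.
Each further stage multiplies by cos²(12°) = 0.9568.
After N polarizers: T = 0.5·0.9568^(N−1). Require T < 0.14 ⇒ N−1 > ln(0.14/0.5)/ln(0.9568) = 28.81, so N−1 ≥ 29 and N = 30.
Check: N=30 gives T = 0.1388 < 0.14; N=29 gives T = 0.1451.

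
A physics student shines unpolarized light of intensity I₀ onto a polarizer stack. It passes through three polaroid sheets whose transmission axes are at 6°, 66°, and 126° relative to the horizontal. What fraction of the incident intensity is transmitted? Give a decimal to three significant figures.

≈ 0.0313 I₀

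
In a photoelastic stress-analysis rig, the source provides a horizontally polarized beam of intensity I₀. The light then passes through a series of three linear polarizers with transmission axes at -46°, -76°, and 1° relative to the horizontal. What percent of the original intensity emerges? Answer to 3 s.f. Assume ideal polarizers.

By Malus's law, I₁ = I₀ cos²(-46° − 0°) = I₀ cos²(46°) = 0.4826 I₀.
I₂ = I₁ cos²(-76° + 46°) = 0.4826 I₀ · cos²(30°) = 0.3619 I₀.
I₃ = I₂ cos²(1° + 76°) = 0.3619 I₀ · cos²(77°) = 0.01831 I₀.
That is 1.831% of the incident intensity.

≈ 1.83%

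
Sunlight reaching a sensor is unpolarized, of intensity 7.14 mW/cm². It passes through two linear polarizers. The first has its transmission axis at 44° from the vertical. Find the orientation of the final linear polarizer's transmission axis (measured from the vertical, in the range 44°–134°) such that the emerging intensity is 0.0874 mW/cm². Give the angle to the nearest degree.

Unpolarized light through the first polarizer → I₁ = ½ I₀, now polarized at 44°.
Target fraction: 0.0874 / 7.14 mW/cm² = 0.01224 of I₀.
Need I₂/I₀ = 0.01224, so cos²(θ − 44°) = 0.01224 / 0.5 = 0.02448.
θ − 44° = arccos(√0.02448) = 81.0°, giving θ ≈ 44 + 81.0 = 125.0°.

θ ≈ 125°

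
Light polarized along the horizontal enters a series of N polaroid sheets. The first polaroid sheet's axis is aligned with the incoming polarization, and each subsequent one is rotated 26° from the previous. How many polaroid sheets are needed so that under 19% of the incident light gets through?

First polarizer is aligned with the polarization: full transmission.
Each further stage multiplies by cos²(26°) = 0.8078.
After N polarizers: T = 0.8078^(N−1). Require T < 0.19 ⇒ N−1 > ln(0.19)/ln(0.8078) = 7.78, so N−1 ≥ 8 and N = 9.
Check: N=9 gives T = 0.1814 < 0.19; N=8 gives T = 0.2245.

N = 9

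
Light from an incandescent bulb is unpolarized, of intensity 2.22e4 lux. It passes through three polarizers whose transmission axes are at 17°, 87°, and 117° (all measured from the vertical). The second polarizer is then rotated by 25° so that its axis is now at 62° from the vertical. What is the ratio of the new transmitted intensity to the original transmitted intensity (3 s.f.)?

I_new/I_old ≈ 1.87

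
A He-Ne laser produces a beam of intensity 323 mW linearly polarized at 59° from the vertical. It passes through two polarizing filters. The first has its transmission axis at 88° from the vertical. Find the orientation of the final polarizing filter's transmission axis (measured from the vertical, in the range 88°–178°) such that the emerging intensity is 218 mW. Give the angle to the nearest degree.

θ ≈ 108°

I₁ = I₀ cos²(88° − 59°) = I₀ cos²(29°) = 0.765 I₀.
Target fraction: 218 / 323 mW = 0.6749 of I₀.
Need I₂/I₀ = 0.6749, so cos²(θ − 88°) = 0.6749 / 0.765 = 0.8823.
θ − 88° = arccos(√0.8823) = 20.1°, giving θ ≈ 88 + 20.1 = 108.1°.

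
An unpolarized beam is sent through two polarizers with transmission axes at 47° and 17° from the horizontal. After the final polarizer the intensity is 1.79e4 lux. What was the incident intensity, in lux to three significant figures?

I₀ ≈ 4.77e4 lux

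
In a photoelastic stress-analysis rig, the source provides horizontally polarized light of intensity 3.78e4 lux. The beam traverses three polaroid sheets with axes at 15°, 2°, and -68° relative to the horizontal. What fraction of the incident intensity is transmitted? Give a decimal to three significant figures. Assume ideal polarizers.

By Malus's law, I₁ = 3.78e4 lux · cos²(15°) = 3.527e+04 lux.
I₂ = I₁ · cos²(13°) = 3.527e+04 · 0.9494 = 3.348e+04 lux.
I₃ = I₂ · cos²(70°) = 3.348e+04 · 0.117 = 3917 lux.
Transmitted fraction = 0.1036.

I/I₀ ≈ 0.104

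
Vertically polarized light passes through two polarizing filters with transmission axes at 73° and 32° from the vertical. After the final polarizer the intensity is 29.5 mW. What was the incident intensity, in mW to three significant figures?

I₀ ≈ 606 mW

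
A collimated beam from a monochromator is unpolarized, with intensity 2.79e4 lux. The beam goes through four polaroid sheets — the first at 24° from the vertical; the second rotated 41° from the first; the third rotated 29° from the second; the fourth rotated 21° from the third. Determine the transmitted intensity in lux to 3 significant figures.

I ≈ 5300 lux

Unpolarized light through the first polarizer → I₁ = 2.79e4 lux/2 = 1.395e+04 lux, polarized at 24°.
I₂ = I₁ · cos²(41°) = 1.395e+04 · 0.5696 = 7946 lux.
I₃ = I₂ · cos²(29°) = 7946 · 0.765 = 6078 lux.
I₄ = I₃ · cos²(21°) = 6078 · 0.8716 = 5298 lux.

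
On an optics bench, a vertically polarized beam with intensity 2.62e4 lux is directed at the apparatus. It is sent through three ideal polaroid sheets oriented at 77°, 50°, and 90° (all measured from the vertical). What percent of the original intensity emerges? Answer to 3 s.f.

≈ 2.36%

I₁ = 2.62e4 lux · cos²(77°) = 1326 lux.
I₂ = I₁ · cos²(27°) = 1326 · 0.7939 = 1053 lux.
I₃ = I₂ · cos²(40°) = 1053 · 0.5868 = 617.7 lux.
That is 2.357% of the incident intensity.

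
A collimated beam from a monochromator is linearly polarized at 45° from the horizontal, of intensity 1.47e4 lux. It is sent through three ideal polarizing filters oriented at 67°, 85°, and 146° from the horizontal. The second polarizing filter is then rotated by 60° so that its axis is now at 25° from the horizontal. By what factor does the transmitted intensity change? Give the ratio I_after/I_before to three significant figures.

I_new/I_old ≈ 0.689

Before rotation:
I₁ = I₀ cos²(67° − 45°) = I₀ cos²(22°) = 0.8597 I₀.
I₂ = I₁ cos²(85° − 67°) = 0.8597 I₀ · cos²(18°) = 0.7776 I₀.
I₃ = I₂ cos²(146° − 85°) = 0.7776 I₀ · cos²(61°) = 0.1828 I₀.
After rotation:
I₁ = I₀ cos²(67° − 45°) = I₀ cos²(22°) = 0.8597 I₀.
I₂ = I₁ cos²(25° − 67°) = 0.8597 I₀ · cos²(42°) = 0.4748 I₀.
Angle between axes 2 and 3: 59°. I₃ = 0.4748 I₀ · cos²(59°) = 0.1259 I₀.
Ratio = 0.1259 / 0.1828 = 0.6891.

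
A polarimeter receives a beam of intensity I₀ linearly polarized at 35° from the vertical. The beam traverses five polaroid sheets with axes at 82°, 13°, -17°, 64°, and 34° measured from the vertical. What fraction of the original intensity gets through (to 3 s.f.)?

By Malus's law, I₁ = I₀ cos²(82° − 35°) = I₀ cos²(47°) = 0.4651 I₀.
I₂ = I₁ cos²(13° − 82°) = 0.4651 I₀ · cos²(69°) = 0.05973 I₀.
I₃ = I₂ cos²(-17° − 13°) = 0.05973 I₀ · cos²(30°) = 0.0448 I₀.
I₄ = I₃ cos²(64° + 17°) = 0.0448 I₀ · cos²(81°) = 0.001096 I₀.
I₅ = I₄ cos²(34° − 64°) = 0.001096 I₀ · cos²(30°) = 0.0008223 I₀.
Transmitted fraction = 0.0008223.

≈ 0.000822 I₀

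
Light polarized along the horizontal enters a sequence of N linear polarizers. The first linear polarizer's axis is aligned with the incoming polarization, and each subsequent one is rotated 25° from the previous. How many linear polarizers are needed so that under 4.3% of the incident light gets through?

First polarizer is aligned with the polarization: full transmission.
Each further stage multiplies by cos²(25°) = 0.8214.
After N polarizers: T = 0.8214^(N−1). Require T < 0.043 ⇒ N−1 > ln(0.043)/ln(0.8214) = 15.99, so N−1 ≥ 16 and N = 17.
Check: N=17 gives T = 0.04294 < 0.043; N=16 gives T = 0.05227.

N = 17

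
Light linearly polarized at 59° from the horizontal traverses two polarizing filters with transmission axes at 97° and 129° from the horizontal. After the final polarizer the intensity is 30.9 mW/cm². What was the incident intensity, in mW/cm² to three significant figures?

By Malus's law, I₁ = I₀ cos²(97° − 59°) = I₀ cos²(38°) = 0.621 I₀.
I₂ = I₁ cos²(129° − 97°) = 0.621 I₀ · cos²(32°) = 0.4466 I₀.
So 30.9 mW/cm² = 0.4466 I₀, giving I₀ = 30.9/0.4466 = 69.19 mW/cm².

I₀ ≈ 69.2 mW/cm²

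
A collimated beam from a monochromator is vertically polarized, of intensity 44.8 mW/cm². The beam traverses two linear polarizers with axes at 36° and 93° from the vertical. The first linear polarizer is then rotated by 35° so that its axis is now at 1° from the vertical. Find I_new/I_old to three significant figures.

Before rotation:
By Malus's law, I₁ = I₀ cos²(36° − 0°) = I₀ cos²(36°) = 0.6545 I₀.
I₂ = I₁ cos²(93° − 36°) = 0.6545 I₀ · cos²(57°) = 0.1941 I₀.
After rotation:
I₁ = I₀ cos²(1° − 0°) = I₀ cos²(1°) = 0.9997 I₀.
Angle between axes 1 and 2: 88°. I₂ = 0.9997 I₀ · cos²(88°) = 0.001218 I₀.
Ratio = 0.001218 / 0.1941 = 0.006272.

I_new/I_old ≈ 0.00627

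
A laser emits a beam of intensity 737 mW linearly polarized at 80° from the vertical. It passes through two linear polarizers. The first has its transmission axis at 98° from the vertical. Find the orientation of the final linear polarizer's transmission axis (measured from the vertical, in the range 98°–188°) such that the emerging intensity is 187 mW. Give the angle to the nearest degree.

I₁ = I₀ cos²(98° − 80°) = I₀ cos²(18°) = 0.9045 I₀.
Target fraction: 187 / 737 mW = 0.2537 of I₀.
Need I₂/I₀ = 0.2537, so cos²(θ − 98°) = 0.2537 / 0.9045 = 0.2805.
θ − 98° = arccos(√0.2805) = 58.0°, giving θ ≈ 98 + 58.0 = 156.0°.

θ ≈ 156°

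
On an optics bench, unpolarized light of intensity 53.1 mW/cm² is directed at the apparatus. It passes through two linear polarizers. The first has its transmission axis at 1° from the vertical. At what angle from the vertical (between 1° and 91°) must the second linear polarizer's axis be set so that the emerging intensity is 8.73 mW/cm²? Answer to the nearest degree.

θ ≈ 56°

Unpolarized light through the first polarizer → I₁ = ½ I₀, now polarized at 1°.
Target fraction: 8.73 / 53.1 mW/cm² = 0.1644 of I₀.
Need I₂/I₀ = 0.1644, so cos²(θ − 1°) = 0.1644 / 0.5 = 0.3288.
θ − 1° = arccos(√0.3288) = 55.0°, giving θ ≈ 1 + 55.0 = 56.0°.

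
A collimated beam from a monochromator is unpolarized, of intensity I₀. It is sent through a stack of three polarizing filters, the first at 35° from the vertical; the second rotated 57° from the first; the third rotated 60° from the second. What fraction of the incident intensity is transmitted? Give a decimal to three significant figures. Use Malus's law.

Unpolarized light through the first polarizer → I₁ = ½ I₀, now polarized at 35°.
I₂ = I₁ cos²(57°) = 0.5 · 0.2966 I₀ = 0.1483 I₀.
I₃ = I₂ cos²(60°) = 0.1483 · 0.25 I₀ = 0.03708 I₀.
Transmitted fraction = 0.03708.

≈ 0.0371 I₀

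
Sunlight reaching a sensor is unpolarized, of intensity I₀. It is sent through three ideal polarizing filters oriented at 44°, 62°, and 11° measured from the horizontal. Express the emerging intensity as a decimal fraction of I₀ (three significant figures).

Unpolarized light through the first polarizer → I₁ = ½ I₀, now polarized at 44°.
I₂ = I₁ cos²(62° − 44°) = 0.5 I₀ · cos²(18°) = 0.4523 I₀.
I₃ = I₂ cos²(11° − 62°) = 0.4523 I₀ · cos²(51°) = 0.1791 I₀.
Transmitted fraction = 0.1791.

≈ 0.179 I₀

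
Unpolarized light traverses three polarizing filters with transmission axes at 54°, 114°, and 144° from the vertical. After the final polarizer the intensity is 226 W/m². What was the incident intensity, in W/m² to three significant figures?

I₀ ≈ 2410 W/m²

Unpolarized light through the first polarizer → I₁ = ½ I₀, now polarized at 54°.
I₂ = I₁ cos²(114° − 54°) = 0.5 I₀ · cos²(60°) = 0.125 I₀.
I₃ = I₂ cos²(144° − 114°) = 0.125 I₀ · cos²(30°) = 0.09375 I₀.
So 226 W/m² = 0.09375 I₀, giving I₀ = 226/0.09375 = 2411 W/m².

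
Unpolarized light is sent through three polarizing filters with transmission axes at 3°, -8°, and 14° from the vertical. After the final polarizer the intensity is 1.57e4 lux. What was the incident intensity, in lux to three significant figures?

Unpolarized light through the first polarizer → I₁ = ½ I₀, now polarized at 3°.
I₂ = I₁ cos²(-8° − 3°) = 0.5 I₀ · cos²(11°) = 0.4818 I₀.
I₃ = I₂ cos²(14° + 8°) = 0.4818 I₀ · cos²(22°) = 0.4142 I₀.
So 1.57e4 lux = 0.4142 I₀, giving I₀ = 1.57e4/0.4142 = 3.791e+04 lux.

I₀ ≈ 3.79e4 lux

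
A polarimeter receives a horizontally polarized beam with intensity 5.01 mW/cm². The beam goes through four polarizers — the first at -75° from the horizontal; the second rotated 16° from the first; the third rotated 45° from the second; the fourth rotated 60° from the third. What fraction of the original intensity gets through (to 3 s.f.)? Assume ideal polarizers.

I/I₀ ≈ 0.00774

I₁ = 5.01 mW/cm² · cos²(75°) = 0.3356 mW/cm².
I₂ = I₁ · cos²(16°) = 0.3356 · 0.924 = 0.3101 mW/cm².
I₃ = I₂ · cos²(45°) = 0.3101 · 0.5 = 0.1551 mW/cm².
I₄ = I₃ · cos²(60°) = 0.1551 · 0.25 = 0.03876 mW/cm².
Transmitted fraction = 0.007737.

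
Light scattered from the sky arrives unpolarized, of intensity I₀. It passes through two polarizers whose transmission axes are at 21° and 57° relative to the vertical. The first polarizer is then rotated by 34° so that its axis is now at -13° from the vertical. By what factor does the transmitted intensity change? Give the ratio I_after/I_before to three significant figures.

Before rotation:
Unpolarized light through the first polarizer → I₁ = ½ I₀, now polarized at 21°.
I₂ = I₁ cos²(57° − 21°) = 0.5 I₀ · cos²(36°) = 0.3273 I₀.
After rotation:
Unpolarized light through the first polarizer → I₁ = ½ I₀, now polarized at -13°.
I₂ = I₁ cos²(57° + 13°) = 0.5 I₀ · cos²(70°) = 0.05849 I₀.
Ratio = 0.05849 / 0.3273 = 0.1787.

I_new/I_old ≈ 0.179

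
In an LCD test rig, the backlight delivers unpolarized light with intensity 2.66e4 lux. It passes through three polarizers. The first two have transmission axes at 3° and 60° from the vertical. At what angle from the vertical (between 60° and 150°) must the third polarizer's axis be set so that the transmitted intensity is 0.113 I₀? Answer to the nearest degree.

Unpolarized light through the first polarizer → I₁ = ½ I₀, now polarized at 3°.
I₂ = I₁ cos²(60° − 3°) = 0.5 I₀ · cos²(57°) = 0.1483 I₀.
Need I₃/I₀ = 0.113, so cos²(θ − 60°) = 0.113 / 0.1483 = 0.7619.
θ − 60° = arccos(√0.7619) = 29.2°, giving θ ≈ 60 + 29.2 = 89.2°.

θ ≈ 89°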